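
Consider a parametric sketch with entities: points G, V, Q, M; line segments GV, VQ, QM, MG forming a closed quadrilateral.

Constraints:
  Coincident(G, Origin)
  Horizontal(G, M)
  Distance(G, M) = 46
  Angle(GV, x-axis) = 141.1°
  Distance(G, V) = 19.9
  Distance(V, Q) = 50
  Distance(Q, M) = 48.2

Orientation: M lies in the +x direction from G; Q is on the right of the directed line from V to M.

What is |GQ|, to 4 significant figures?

32.34

G is at the origin; GM is horizontal with |GM| = 46.0 and M in +x, so M = (46.0, 0). GV runs at 141.1° with |GV| = 19.9, so V = (-15.49, 12.50). Q is determined by |VQ| = 50.0 and |QM| = 48.2 together: it lies at the intersection of circle(V, 50.0) and circle(M, 48.2). With |VM| = 62.74, the foot of the radical line on VM is 32.78 from V and the perpendicular offset is √(50.0² − 32.78²) = 37.75. Taking the right-of-VM solution: Q = (9.117, -31.03).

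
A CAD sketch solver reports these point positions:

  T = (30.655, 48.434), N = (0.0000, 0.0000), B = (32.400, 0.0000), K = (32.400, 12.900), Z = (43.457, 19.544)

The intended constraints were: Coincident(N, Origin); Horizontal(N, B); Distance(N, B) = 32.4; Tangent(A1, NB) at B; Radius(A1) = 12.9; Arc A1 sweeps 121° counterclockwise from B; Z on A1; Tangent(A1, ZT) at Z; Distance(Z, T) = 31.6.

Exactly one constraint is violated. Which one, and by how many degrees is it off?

Tangent(A1, ZT) at Z — off by 7.10°.

N = (0.00, 0.00) ✓; N.y = 0.00, B.y = 0.00 ✓; |NB| = 32.40 ✓; ∠(KB, BN) = 90.00° ✓; |KB| = 12.90 ✓; bearing(K→Z) − bearing(K→B) = 121.0° ✓; |KZ| = 12.90 ✓; ∠(KZ, ZT) = 97.10° ✗; |ZT| = 31.60 ✓.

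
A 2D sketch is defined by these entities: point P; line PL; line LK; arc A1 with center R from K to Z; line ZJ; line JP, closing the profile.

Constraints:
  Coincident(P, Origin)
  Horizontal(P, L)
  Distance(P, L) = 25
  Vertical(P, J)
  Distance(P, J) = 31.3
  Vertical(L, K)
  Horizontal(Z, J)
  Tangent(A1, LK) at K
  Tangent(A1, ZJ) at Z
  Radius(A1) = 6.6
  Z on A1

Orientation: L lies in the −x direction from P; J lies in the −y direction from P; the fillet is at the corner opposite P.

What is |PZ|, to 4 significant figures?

36.31

P is at the origin; P and L share the same y with |PL| = 25.0 and L on the −x side, so L = (-25.00, 0.000). PJ is vertical with |PJ| = 31.3 and J on the −y side, so J = (0.000, -31.30). The virtual corner opposite P is at (-25.00, -31.30). Tangency of A1 to LK means the radius RK is perpendicular to LK and the tangent condition forces RZ to be normal to ZJ, with radius 6.6, so the center R sits 6.6 in from both sides at R = (-18.40, -24.70). That places the tangent points at K = (-25.00, -24.70) on LK and Z = (-18.40, -31.30) on ZJ. Then |PZ| = |Z − P| = 36.31.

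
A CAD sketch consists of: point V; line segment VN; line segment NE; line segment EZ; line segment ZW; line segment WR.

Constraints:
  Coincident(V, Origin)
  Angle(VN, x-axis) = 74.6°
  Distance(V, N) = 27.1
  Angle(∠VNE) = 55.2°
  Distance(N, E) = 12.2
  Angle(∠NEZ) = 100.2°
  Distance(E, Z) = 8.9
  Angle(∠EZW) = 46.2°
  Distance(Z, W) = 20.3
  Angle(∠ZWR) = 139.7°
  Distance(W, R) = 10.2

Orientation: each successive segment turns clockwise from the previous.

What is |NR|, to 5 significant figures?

13.645

V is at the origin; VN runs at 74.6° with length 27.1, so N = (7.1966, 26.127). ∠VNE = 55.2° gives NE at -50.200° from the x-axis; with |NE| = 12.2, E = (15.006, 16.754). ∠NEZ = 100.2° gives EZ at -130.00° from the x-axis; with |EZ| = 8.9, Z = (9.2851, 9.9361). ∠EZW = 46.2° gives ZW at 96.200° from the x-axis; with |ZW| = 20.3, W = (7.0927, 30.117). ∠ZWR = 139.7° gives WR at 55.900° from the x-axis; with |WR| = 10.2, R = (12.811, 38.564). Then |NR| = |R − N| = 13.645.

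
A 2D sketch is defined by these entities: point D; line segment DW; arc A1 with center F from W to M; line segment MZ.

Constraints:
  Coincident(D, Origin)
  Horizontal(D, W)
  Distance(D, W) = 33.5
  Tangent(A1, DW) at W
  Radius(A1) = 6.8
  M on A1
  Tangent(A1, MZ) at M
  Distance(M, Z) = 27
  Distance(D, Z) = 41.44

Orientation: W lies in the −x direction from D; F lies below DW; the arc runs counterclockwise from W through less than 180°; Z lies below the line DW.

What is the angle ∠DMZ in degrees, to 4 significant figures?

72.47°

D is at the origin; D and W share the same y with |DW| = 33.5 and W on the −x side, so W = (-33.50, 0.000). A1 meets DW tangentially, so FW is at right angles to DW, so F = W + (0, -6.8) = (-33.50, -6.800). Since FM ⟂ MZ (tangency), |FZ| = √(6.8² + 27.0²) = 27.84 regardless of where M sits on A1. So Z lies on both circle(D, 41.44) and circle(F, 27.84); the below-DW intersection is Z = (-24.75, -33.23). M is the foot of the tangent from Z: M = (-39.24, -10.45).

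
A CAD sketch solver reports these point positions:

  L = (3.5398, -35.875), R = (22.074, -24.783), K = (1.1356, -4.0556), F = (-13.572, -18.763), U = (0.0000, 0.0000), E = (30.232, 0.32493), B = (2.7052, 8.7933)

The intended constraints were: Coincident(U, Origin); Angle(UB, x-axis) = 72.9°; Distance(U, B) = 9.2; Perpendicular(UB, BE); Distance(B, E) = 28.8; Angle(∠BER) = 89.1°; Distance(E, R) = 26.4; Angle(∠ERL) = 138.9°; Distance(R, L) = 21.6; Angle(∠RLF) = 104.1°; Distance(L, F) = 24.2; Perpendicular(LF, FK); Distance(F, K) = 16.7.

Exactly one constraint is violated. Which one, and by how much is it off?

Distance(F, K) = 16.7 — off by 4.10.

U = (0.00, 0.00) ✓; UB at 72.90° ✓; |UB| = 9.200 ✓; ∠(UB, BE) = 90.00° ✓; |BE| = 28.80 ✓; ∠BER = 89.10° ✓; |ER| = 26.40 ✓; ∠ERL = 138.9° ✓; |RL| = 21.60 ✓; ∠RLF = 104.1° ✓; |LF| = 24.20 ✓; ∠(LF, FK) = 90.00° ✓; |FK| = 20.80 ✗.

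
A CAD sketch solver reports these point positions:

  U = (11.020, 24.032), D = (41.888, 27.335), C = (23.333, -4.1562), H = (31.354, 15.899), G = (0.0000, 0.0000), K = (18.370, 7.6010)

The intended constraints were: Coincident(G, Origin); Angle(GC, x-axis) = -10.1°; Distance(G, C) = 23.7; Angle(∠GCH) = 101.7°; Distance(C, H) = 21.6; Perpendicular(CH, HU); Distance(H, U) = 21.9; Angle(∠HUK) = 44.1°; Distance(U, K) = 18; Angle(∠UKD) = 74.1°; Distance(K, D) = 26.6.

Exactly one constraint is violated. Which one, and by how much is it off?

Distance(K, D) = 26.6 — off by 4.10.

G = (0.00, 0.00) ✓; GC at -10.10° ✓; |GC| = 23.70 ✓; ∠GCH = 101.7° ✓; |CH| = 21.60 ✓; ∠(CH, HU) = 90.00° ✓; |HU| = 21.90 ✓; ∠HUK = 44.10° ✓; |UK| = 18.00 ✓; ∠UKD = 74.10° ✓; |KD| = 30.70 ✗.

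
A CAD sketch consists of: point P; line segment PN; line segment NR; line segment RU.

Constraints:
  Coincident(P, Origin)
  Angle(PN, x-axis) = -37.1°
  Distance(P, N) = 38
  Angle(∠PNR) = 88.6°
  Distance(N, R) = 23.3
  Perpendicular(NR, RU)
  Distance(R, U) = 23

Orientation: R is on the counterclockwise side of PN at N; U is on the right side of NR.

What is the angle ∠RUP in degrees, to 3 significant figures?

20.1°

P is at the origin; PN runs at -37.1° with length 38.0, so N = 38.0·(cos -37.1°, sin -37.1°) = (30.3, -22.9). ∠PNR = 88.6°, so NR runs at -37.1° + (180° − 88.6°) = 54.3° from the x-axis; with |NR| = 23.3, R = N + 23.3·(cos 54.3°, sin 54.3°) = (43.9, -4.00). NR ⟂ RU; with |RU| = 23.0 on the right of NR, U = R + 23.0·(0.812, -0.584) = (62.6, -17.4). Then cos ∠RUP = UR·UP / (|UR||UP|), giving 20.1°.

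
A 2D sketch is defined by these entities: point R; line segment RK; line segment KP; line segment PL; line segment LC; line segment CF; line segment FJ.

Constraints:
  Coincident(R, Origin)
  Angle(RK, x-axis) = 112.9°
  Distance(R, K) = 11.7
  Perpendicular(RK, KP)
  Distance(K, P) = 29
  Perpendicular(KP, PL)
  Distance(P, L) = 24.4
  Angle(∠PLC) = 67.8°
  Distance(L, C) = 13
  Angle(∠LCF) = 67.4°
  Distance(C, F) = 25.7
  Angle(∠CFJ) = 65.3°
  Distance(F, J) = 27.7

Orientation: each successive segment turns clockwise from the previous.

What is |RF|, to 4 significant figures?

36.60

R is at the origin; RK runs at 112.9° with length 11.7, so K = (-4.553, 10.78). RK ⟂ KP, so KP runs at 22.90°; with |KP| = 29.0, P = (22.16, 22.06). KP ⟂ PL, so PL runs at -67.10°; with |PL| = 24.4, L = (31.66, -0.4145). ∠PLC = 67.8° gives LC at -179.3° from the x-axis; with |LC| = 13.0, C = (18.66, -0.5733). ∠LCF = 67.4° gives CF at 68.10° from the x-axis; with |CF| = 25.7, F = (28.24, 23.27). Then |RF| = |F − R| = 36.60.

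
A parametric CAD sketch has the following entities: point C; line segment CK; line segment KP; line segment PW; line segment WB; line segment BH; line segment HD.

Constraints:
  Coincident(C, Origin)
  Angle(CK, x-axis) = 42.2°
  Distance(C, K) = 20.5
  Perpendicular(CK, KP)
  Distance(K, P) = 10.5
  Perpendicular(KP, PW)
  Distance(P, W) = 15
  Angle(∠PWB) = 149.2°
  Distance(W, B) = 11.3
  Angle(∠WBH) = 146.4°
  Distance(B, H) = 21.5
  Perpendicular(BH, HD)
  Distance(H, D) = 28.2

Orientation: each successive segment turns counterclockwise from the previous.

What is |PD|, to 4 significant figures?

38.33

C is at the origin; CK runs at 42.2° with length 20.5, so K = (15.19, 13.77). CK ⟂ KP, so KP runs at 132.2°; with |KP| = 10.5, P = (8.133, 21.55). KP ⟂ PW, so PW runs at -137.8°; with |PW| = 15.0, W = (-2.979, 11.47). ∠PWB = 149.2° gives WB at -107.0° from the x-axis; with |WB| = 11.3, B = (-6.282, 0.6667). ∠WBH = 146.4° gives BH at -73.40° from the x-axis; with |BH| = 21.5, H = (-0.1401, -19.94). BH ⟂ HD, so HD runs at 16.60°; with |HD| = 28.2, D = (26.88, -11.88). Then |PD| = |D − P| = 38.33.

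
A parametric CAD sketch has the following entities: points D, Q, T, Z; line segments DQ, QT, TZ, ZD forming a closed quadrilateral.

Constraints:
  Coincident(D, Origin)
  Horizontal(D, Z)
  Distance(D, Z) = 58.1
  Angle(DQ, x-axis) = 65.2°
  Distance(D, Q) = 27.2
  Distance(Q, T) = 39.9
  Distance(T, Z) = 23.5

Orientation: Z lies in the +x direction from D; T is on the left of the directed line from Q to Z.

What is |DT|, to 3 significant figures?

56.0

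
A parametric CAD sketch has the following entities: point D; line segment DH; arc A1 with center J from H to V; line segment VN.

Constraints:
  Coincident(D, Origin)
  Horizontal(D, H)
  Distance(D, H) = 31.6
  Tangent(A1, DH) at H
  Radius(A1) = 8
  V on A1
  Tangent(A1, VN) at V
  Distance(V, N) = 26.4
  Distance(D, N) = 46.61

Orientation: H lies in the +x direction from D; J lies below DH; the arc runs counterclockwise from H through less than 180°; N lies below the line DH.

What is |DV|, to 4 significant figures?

25.81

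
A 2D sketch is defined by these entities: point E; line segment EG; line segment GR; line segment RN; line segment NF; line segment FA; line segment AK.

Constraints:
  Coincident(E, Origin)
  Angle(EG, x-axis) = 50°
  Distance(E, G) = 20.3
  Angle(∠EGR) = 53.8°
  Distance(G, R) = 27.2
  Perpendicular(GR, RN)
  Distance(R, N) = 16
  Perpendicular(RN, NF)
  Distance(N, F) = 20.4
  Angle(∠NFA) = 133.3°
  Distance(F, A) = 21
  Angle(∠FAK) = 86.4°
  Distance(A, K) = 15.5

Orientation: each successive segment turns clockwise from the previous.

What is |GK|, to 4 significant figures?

10.15

E is at the origin; EG runs at 50.0° with length 20.3, so G = (13.05, 15.55). ∠EGR = 53.8° gives GR at -76.20° from the x-axis; with |GR| = 27.2, R = (19.54, -10.86). The perpendicularity gives RN at right angles to GR, so RN runs at -166.2°; with |RN| = 16.0, N = (3.999, -14.68). The perpendicularity gives NF at right angles to RN, so NF runs at 103.8°; with |NF| = 20.4, F = (-0.8675, 5.130). ∠NFA = 133.3° gives FA at 57.10° from the x-axis; with |FA| = 21.0, A = (10.54, 22.76). ∠FAK = 86.4° gives AK at -36.50° from the x-axis; with |AK| = 15.5, K = (23.00, 13.54). Then |GK| = |K − G| = 10.15.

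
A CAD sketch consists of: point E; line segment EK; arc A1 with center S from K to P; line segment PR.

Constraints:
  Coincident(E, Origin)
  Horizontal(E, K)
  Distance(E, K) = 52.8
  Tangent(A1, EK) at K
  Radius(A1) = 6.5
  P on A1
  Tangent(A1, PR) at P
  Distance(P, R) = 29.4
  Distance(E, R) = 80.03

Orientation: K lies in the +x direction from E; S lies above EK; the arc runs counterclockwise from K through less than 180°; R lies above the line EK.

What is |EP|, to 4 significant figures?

58.06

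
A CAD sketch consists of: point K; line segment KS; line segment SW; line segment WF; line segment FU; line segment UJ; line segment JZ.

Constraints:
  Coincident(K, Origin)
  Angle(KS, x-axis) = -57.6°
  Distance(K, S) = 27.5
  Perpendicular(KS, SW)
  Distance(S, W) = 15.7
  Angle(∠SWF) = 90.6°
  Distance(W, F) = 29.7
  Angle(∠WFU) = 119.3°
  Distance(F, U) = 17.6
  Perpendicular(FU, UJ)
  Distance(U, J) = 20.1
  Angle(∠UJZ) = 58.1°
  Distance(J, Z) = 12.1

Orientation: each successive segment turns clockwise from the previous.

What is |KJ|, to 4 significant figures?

11.29

K is at the origin; KS runs at -57.6° with length 27.5, so S = (14.74, -23.22). The perpendicularity gives SW at right angles to KS, so SW runs at -147.6°; with |SW| = 15.7, W = (1.479, -31.63). ∠SWF = 90.6° gives WF at 123.0° from the x-axis; with |WF| = 29.7, F = (-14.70, -6.723). ∠WFU = 119.3° gives FU at 62.30° from the x-axis; with |FU| = 17.6, U = (-6.515, 8.860). The perpendicularity gives UJ at right angles to FU, so UJ runs at -27.70°; with |UJ| = 20.1, J = (11.28, -0.4834). Then |KJ| = |J − K| = 11.29.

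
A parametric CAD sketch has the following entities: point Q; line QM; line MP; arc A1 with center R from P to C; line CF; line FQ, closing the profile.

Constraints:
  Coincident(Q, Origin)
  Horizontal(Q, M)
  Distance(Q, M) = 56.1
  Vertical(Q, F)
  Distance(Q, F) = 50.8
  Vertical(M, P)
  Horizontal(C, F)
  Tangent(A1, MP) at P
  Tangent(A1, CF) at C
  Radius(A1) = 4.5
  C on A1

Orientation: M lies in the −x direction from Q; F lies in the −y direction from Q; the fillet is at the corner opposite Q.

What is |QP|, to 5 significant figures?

72.739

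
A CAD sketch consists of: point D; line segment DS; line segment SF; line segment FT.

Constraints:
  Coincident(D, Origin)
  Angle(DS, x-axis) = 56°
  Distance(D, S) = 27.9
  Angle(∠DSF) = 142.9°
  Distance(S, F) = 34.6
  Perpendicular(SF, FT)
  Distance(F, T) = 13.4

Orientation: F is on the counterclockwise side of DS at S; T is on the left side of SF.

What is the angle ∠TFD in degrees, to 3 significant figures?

73.5°

∠DSF = 142.9°, so SF runs at 56.0° + (180° − 142.9°) = 93.1° from the x-axis; with |SF| = 34.6, F = S + 34.6·(cos 93.1°, sin 93.1°) = (13.7, 57.7). SF ⟂ FT; with |FT| = 13.4 on the left of SF, T = F + 13.4·(-0.999, -0.0541) = (0.350, 57.0). Then cos ∠TFD = FT·FD / (|FT||FD|), giving 73.5°.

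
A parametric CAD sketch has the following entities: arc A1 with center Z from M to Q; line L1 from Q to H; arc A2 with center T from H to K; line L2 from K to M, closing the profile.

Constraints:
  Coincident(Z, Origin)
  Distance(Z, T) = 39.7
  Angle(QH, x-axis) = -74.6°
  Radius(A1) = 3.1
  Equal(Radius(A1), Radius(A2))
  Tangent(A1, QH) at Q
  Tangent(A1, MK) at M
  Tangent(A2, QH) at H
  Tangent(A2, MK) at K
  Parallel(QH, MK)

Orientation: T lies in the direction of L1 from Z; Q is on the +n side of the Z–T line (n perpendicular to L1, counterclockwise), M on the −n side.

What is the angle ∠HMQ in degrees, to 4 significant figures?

81.12°

The slot axis is L1's direction at -74.6°, so u = (cos -74.6°, sin -74.6°) = (0.2656, -0.9641) and n = (−sin -74.6°, cos -74.6°) = (0.9641, 0.2656). Z is at the origin and T lies 39.7 along u from Z, so T = 39.7·u = (10.54, -38.27). Tangency of A1 to both parallel lines with radius 3.1 puts Q and M at Z ± 3.1·n: Q = (2.989, 0.8232), M = (-2.989, -0.8232). Equal radii place H and K the same way about T: H = T + 3.1·n = (13.53, -37.45), K = T − 3.1·n = (7.554, -39.10). Then cos ∠HMQ = MH·MQ / (|MH||MQ|), giving 81.12°.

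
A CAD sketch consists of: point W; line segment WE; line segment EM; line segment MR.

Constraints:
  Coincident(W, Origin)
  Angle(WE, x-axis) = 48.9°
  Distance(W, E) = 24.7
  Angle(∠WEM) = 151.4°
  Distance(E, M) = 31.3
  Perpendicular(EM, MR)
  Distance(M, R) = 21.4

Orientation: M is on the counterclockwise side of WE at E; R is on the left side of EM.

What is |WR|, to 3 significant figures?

53.8

W is at the origin; WE runs at 48.9° with length 24.7, so E = 24.7·(cos 48.9°, sin 48.9°) = (16.2, 18.6). ∠WEM = 151.4°, so EM runs at 48.9° + (180° − 151.4°) = 77.5° from the x-axis; with |EM| = 31.3, M = E + 31.3·(cos 77.5°, sin 77.5°) = (23.0, 49.2). EM is perpendicular to MR; with |MR| = 21.4 on the left of EM, R = M + 21.4·(-0.976, 0.216) = (2.12, 53.8). Then |WR| = |R − W| = 53.8.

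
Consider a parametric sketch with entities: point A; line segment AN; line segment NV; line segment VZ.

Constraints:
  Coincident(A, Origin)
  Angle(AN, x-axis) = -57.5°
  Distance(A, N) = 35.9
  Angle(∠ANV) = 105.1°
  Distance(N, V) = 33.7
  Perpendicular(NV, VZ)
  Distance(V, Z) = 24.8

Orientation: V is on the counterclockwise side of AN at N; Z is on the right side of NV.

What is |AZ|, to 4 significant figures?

73.41

A is at the origin; AN runs at -57.5° with length 35.9, so N = 35.9·(cos -57.5°, sin -57.5°) = (19.29, -30.28). ∠ANV = 105.1°, so NV runs at -57.5° + (180° − 105.1°) = 17.40° from the x-axis; with |NV| = 33.7, V = N + 33.7·(cos 17.40°, sin 17.40°) = (51.45, -20.20). NV ⟂ VZ; with |VZ| = 24.8 on the right of NV, Z = V + 24.8·(0.2990, -0.9542) = (58.86, -43.87). Then |AZ| = |Z − A| = 73.41.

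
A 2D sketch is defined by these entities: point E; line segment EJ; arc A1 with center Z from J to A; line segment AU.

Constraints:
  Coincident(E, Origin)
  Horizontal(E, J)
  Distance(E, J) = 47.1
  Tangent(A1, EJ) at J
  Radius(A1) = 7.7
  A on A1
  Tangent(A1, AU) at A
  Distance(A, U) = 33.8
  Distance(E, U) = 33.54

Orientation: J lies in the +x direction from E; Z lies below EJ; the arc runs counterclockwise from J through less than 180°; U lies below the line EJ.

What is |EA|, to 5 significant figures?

41.441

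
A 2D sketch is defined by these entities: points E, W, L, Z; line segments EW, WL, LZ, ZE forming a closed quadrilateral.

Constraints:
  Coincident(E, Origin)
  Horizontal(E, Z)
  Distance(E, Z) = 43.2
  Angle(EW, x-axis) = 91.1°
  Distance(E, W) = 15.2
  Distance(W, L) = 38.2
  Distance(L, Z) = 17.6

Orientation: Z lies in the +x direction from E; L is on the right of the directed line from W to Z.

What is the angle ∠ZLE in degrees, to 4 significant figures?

127.2°

Checks: |WL| = 38.20 ✓; |LZ| = 17.60 ✓.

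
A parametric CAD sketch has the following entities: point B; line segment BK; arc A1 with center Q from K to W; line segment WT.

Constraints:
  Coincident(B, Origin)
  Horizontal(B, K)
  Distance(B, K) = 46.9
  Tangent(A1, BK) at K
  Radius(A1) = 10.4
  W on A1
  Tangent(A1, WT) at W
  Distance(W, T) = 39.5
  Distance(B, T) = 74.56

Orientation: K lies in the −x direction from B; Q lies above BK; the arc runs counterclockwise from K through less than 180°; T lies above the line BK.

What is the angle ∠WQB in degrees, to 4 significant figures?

38.54°

Checks: ∠(QK, KB) = 90.00° ✓; |QW| = 10.40 ✓; ∠(QW, WT) = 90.00° ✓; |WT| = 39.50 ✓; |BT| = 74.56 ✓.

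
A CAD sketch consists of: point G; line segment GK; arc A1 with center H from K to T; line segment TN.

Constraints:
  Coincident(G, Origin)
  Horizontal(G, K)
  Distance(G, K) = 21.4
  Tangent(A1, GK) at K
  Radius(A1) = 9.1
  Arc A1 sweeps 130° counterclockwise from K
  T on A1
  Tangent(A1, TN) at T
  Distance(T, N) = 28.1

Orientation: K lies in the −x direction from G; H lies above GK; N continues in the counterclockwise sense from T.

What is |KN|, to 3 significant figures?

38.1

On A1, K sits at bearing -90° from H; a 130° counterclockwise sweep puts T at bearing 40°, so T = H + 9.1·(cos 40°, sin 40°) = (-14.4, 14.9). A1 meets TN tangentially, so HT is at right angles to TN, so TN runs along (−sin 40°, cos 40°); with |TN| = 28.1, N = (-32.5, 36.5). Then |KN| = |N − K| = 38.1.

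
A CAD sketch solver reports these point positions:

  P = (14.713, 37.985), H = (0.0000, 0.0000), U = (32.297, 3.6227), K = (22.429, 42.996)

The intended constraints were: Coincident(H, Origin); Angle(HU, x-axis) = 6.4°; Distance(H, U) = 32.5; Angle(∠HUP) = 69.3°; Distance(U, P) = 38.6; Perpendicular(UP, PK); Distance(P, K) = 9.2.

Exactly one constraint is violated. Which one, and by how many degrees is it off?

Perpendicular(UP, PK) — off by 5.90°.

H = (0.00, 0.00) ✓; HU at 6.400° ✓; |HU| = 32.50 ✓; ∠HUP = 69.30° ✓; |UP| = 38.60 ✓; ∠(UP, PK) = 84.10° ✗; |PK| = 9.200 ✓.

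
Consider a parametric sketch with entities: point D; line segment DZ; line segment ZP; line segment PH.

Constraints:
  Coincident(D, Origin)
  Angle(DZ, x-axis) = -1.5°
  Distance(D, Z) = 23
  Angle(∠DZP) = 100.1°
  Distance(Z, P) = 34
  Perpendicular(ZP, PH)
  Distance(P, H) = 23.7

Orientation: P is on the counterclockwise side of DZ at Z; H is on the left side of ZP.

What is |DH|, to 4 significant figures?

38.05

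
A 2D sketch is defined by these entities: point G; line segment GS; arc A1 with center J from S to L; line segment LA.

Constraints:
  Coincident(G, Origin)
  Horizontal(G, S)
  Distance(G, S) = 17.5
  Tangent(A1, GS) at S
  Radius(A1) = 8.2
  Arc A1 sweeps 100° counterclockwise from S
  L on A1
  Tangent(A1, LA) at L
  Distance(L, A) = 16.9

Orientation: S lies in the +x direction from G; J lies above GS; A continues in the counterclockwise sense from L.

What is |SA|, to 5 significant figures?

26.765

G is at the origin; G and S share the same y with |GS| = 17.5 and S on the +x side, so S = (17.500, 0.0000). A1 meets GS tangentially, so JS is at right angles to GS, so J = S + (0, 8.2) = (17.500, 8.2000). On A1, S sits at bearing -90° from J; a 100° counterclockwise sweep puts L at bearing 10°, so L = J + 8.2·(cos 10°, sin 10°) = (25.575, 9.6239). The tangent condition forces JL to be normal to LA, so LA runs along (−sin 10°, cos 10°); with |LA| = 16.9, A = (22.641, 26.267). Then |SA| = |A − S| = 26.765.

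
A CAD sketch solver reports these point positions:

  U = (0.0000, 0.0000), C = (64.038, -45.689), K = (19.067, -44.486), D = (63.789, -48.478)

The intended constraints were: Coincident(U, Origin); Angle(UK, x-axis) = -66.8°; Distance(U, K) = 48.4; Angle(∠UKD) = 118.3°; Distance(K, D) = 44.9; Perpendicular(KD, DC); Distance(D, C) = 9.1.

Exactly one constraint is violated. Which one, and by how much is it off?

Distance(D, C) = 9.1 — off by 6.30.

U = (0.00, 0.00) ✓; UK at -66.80° ✓; |UK| = 48.40 ✓; ∠UKD = 118.3° ✓; |KD| = 44.90 ✓; ∠(KD, DC) = 90.00° ✓; |DC| = 2.800 ✗.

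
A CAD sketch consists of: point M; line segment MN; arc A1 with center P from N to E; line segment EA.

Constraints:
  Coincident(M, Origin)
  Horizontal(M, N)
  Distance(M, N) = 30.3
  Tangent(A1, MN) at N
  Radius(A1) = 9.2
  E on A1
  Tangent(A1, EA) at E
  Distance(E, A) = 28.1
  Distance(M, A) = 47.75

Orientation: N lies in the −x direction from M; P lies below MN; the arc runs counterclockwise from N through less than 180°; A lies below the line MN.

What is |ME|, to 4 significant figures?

40.83

M is at the origin; M and N share the same y with |MN| = 30.3 and N on the −x side, so N = (-30.30, 0.000). The tangent condition forces PN to be normal to MN, so P = N + (0, -9.2) = (-30.30, -9.200). Since PE ⟂ EA (tangency), |PA| = √(9.2² + 28.1²) = 29.57 regardless of where E sits on A1. So A lies on both circle(M, 47.75) and circle(P, 29.57); the below-MN intersection is A = (-28.00, -38.68). E is the foot of the tangent from A: E = (-38.79, -12.73).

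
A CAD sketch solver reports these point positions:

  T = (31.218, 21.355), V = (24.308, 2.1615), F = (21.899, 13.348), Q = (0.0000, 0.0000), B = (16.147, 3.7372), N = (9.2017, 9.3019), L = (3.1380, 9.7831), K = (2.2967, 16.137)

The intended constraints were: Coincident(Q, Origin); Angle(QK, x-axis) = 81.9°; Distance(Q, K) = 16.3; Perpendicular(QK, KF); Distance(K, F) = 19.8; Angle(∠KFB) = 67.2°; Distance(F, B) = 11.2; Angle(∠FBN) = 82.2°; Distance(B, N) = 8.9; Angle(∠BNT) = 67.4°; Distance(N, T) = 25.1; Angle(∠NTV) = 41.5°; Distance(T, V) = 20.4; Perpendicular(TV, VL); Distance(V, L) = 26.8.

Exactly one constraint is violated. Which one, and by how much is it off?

Distance(V, L) = 26.8 — off by 4.30.

Q = (0.00, 0.00) ✓; QK at 81.90° ✓; |QK| = 16.30 ✓; ∠(QK, KF) = 90.00° ✓; |KF| = 19.80 ✓; ∠KFB = 67.20° ✓; |FB| = 11.20 ✓; ∠FBN = 82.20° ✓; |BN| = 8.900 ✓; ∠BNT = 67.40° ✓; |NT| = 25.10 ✓; ∠NTV = 41.50° ✓; |TV| = 20.40 ✓; ∠(TV, VL) = 90.00° ✓; |VL| = 22.50 ✗.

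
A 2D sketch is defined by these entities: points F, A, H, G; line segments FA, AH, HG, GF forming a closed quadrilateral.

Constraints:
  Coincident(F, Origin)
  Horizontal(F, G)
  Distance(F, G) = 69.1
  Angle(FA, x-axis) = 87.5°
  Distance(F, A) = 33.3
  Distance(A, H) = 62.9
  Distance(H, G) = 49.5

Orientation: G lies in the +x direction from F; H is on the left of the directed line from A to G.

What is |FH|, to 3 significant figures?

79.3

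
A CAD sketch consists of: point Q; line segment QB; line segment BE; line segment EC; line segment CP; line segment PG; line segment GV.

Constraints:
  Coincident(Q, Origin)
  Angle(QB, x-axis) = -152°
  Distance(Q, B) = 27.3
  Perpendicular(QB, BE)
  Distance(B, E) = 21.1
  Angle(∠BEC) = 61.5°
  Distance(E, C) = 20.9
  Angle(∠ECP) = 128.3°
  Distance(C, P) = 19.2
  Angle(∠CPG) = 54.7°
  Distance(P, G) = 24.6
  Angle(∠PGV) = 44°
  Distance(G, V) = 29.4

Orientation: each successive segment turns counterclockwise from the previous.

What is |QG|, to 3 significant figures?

28.0

∠ECP = 128.3° gives CP at 108° from the x-axis; with |CP| = 19.2, P = (-8.66, 4.22). ∠CPG = 54.7° gives PG at -126° from the x-axis; with |PG| = 24.6, G = (-23.3, -15.6). Then |QG| = |G − Q| = 28.0.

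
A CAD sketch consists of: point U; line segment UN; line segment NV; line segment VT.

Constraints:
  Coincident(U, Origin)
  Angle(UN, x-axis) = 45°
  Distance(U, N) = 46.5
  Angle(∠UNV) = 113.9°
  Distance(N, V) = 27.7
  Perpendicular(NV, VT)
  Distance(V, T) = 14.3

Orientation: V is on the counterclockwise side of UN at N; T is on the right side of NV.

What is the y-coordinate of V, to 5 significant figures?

58.723

U is at the origin; UN runs at 45.0° with length 46.5, so N = 46.5·(cos 45.0°, sin 45.0°) = (32.880, 32.880). ∠UNV = 113.9°, so NV runs at 45.0° + (180° − 113.9°) = 111.10° from the x-axis; with |NV| = 27.7, V = N + 27.7·(cos 111.10°, sin 111.10°) = (22.909, 58.723). So V.y = 58.723.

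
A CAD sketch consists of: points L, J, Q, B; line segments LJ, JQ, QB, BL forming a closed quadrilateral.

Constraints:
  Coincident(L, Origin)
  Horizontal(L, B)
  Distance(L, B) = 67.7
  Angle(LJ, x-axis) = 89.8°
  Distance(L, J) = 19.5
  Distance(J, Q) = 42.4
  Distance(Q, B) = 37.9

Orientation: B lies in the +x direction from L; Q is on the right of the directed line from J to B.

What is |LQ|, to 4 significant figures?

32.43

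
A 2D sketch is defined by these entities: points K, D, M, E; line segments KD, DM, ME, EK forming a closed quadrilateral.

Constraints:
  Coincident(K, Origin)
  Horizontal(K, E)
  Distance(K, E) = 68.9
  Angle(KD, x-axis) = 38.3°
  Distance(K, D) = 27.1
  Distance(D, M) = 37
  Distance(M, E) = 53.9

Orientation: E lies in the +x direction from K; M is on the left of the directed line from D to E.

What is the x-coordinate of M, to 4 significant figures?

42.58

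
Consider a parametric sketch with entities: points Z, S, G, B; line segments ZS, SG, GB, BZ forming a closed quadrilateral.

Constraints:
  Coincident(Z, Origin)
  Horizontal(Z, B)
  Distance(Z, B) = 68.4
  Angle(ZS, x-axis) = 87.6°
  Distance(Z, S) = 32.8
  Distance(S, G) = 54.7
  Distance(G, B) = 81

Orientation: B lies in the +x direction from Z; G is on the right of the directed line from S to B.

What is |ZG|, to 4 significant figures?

22.99

Checks: |SG| = 54.70 ✓; |GB| = 81.00 ✓.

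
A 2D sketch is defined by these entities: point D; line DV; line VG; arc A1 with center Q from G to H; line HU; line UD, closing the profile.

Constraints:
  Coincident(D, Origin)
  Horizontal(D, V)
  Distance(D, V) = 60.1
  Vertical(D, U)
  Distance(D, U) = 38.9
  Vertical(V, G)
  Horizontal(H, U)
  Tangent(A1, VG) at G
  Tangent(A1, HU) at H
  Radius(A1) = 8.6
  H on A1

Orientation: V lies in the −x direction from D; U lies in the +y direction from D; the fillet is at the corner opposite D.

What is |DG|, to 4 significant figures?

67.31

The virtual corner opposite D is at (-60.10, 38.90). Tangency of A1 to VG means the radius QG is perpendicular to VG and since A1 is tangent to HU there, QH ⟂ HU, with radius 8.6, so the center Q sits 8.6 in from both sides at Q = (-51.50, 30.30). That places the tangent points at G = (-60.10, 30.30) on VG and H = (-51.50, 38.90) on HU. Then |DG| = |G − D| = 67.31.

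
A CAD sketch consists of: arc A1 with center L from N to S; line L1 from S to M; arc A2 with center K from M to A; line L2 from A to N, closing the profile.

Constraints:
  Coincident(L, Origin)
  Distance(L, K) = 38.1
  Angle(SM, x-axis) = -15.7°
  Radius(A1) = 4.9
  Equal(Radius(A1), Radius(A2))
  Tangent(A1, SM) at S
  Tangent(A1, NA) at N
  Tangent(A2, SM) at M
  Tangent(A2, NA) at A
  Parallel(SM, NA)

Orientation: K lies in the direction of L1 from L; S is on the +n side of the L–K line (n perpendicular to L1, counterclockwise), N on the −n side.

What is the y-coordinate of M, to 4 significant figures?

-5.593

The slot axis is L1's direction at -15.7°, so u = (cos -15.7°, sin -15.7°) = (0.9627, -0.2706) and n = (−sin -15.7°, cos -15.7°) = (0.2706, 0.9627). L is at the origin and K lies 38.1 along u from L, so K = 38.1·u = (36.68, -10.31). Tangency of A1 to both parallel lines with radius 4.9 puts S and N at L ± 4.9·n: S = (1.326, 4.717), N = (-1.326, -4.717). Equal radii place M and A the same way about K: M = K + 4.9·n = (38.00, -5.593), A = K − 4.9·n = (35.35, -15.03). So M.y = -5.593.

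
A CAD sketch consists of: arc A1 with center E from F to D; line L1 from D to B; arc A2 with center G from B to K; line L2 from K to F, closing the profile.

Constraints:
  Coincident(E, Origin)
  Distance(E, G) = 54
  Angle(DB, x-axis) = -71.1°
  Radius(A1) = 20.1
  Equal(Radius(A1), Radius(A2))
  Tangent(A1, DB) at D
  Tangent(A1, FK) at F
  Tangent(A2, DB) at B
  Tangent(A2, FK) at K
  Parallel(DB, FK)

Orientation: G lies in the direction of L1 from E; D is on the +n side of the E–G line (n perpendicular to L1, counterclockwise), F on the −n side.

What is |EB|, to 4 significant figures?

57.62

The slot axis is L1's direction at -71.1°, so u = (cos -71.1°, sin -71.1°) = (0.3239, -0.9461) and n = (−sin -71.1°, cos -71.1°) = (0.9461, 0.3239). E is at the origin and G lies 54.0 along u from E, so G = 54.0·u = (17.49, -51.09). Tangency of A1 to both parallel lines with radius 20.1 puts D and F at E ± 20.1·n: D = (19.02, 6.511), F = (-19.02, -6.511). Equal radii place B and K the same way about G: B = G + 20.1·n = (36.51, -44.58), K = G − 20.1·n = (-1.525, -57.60). Then |EB| = |B − E| = 57.62.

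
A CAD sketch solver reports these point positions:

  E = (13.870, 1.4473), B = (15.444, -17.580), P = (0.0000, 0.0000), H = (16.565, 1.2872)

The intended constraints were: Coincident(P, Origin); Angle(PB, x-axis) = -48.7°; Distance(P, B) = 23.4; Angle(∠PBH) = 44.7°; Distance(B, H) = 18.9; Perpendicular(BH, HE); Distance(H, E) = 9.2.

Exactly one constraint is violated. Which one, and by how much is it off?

Distance(H, E) = 9.2 — off by 6.50.

P = (0.00, 0.00) ✓; PB at -48.70° ✓; |PB| = 23.40 ✓; ∠PBH = 44.70° ✓; |BH| = 18.90 ✓; ∠(BH, HE) = 90.00° ✓; |HE| = 2.700 ✗.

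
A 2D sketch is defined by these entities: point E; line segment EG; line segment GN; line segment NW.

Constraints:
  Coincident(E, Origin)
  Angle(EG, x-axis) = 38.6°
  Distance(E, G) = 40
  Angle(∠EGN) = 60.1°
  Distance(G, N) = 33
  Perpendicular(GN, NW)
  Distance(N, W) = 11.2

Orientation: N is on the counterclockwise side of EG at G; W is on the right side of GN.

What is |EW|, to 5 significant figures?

47.699

E is at the origin; EG runs at 38.6° with length 40.0, so G = 40.0·(cos 38.6°, sin 38.6°) = (31.261, 24.955). ∠EGN = 60.1°, so GN runs at 38.6° + (180° − 60.1°) = 158.50° from the x-axis; with |GN| = 33.0, N = G + 33.0·(cos 158.50°, sin 158.50°) = (0.55704, 37.050). GN is perpendicular to NW; with |NW| = 11.2 on the right of GN, W = N + 11.2·(0.36650, 0.93042) = (4.6619, 47.470). Then |EW| = |W − E| = 47.699.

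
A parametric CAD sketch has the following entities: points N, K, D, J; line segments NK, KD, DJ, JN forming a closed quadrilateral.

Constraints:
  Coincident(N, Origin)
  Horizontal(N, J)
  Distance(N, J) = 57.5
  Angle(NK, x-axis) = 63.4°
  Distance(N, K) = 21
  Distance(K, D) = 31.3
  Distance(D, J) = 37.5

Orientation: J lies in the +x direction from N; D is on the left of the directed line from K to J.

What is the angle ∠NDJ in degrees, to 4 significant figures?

81.50°

N is at the origin; NJ is horizontal with |NJ| = 57.5 and J in +x, so J = (57.5, 0). NK runs at 63.4° with |NK| = 21.0, so K = (9.403, 18.78). D is determined by |KD| = 31.3 and |DJ| = 37.5 together: it lies at the intersection of circle(K, 31.3) and circle(J, 37.5). With |KJ| = 51.63, the foot of the radical line on KJ is 21.69 from K and the perpendicular offset is √(31.3² − 21.69²) = 22.57. Taking the left-of-KJ solution: D = (37.81, 31.92).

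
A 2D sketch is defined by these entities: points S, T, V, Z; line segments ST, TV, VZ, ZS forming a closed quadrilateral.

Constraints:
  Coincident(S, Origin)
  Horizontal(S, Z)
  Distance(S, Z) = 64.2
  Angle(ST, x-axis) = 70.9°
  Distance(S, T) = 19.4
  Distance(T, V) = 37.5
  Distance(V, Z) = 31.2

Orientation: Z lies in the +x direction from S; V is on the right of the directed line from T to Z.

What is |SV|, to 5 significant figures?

34.589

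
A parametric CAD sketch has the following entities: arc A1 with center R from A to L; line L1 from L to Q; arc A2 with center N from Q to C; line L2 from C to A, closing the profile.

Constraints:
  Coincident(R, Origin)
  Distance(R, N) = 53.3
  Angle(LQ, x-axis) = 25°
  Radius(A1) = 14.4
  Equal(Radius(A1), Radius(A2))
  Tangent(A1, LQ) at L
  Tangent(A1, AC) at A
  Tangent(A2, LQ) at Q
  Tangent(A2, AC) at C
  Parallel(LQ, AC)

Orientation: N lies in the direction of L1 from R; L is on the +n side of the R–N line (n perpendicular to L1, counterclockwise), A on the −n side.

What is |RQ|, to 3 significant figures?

55.2

The slot axis is L1's direction at 25.0°, so u = (cos 25.0°, sin 25.0°) = (0.906, 0.423) and n = (−sin 25.0°, cos 25.0°) = (-0.423, 0.906). R is at the origin and N lies 53.3 along u from R, so N = 53.3·u = (48.3, 22.5). Tangency of A1 to both parallel lines with radius 14.4 puts L and A at R ± 14.4·n: L = (-6.09, 13.1), A = (6.09, -13.1). Equal radii place Q and C the same way about N: Q = N + 14.4·n = (42.2, 35.6), C = N − 14.4·n = (54.4, 9.47). Then |RQ| = |Q − R| = 55.2.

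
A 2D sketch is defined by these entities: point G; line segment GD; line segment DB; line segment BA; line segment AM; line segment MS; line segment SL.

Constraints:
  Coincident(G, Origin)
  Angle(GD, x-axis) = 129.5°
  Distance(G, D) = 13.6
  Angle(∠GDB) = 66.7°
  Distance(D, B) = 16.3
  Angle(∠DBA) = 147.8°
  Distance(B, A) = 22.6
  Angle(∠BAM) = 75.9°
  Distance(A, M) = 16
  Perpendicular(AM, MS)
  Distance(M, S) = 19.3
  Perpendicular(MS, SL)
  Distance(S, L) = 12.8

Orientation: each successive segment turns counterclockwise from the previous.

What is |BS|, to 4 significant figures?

10.82

G is at the origin; GD runs at 129.5° with length 13.6, so D = (-8.651, 10.49). ∠GDB = 66.7° gives DB at -117.2° from the x-axis; with |DB| = 16.3, B = (-16.10, -4.003). ∠DBA = 147.8° gives BA at -85.00° from the x-axis; with |BA| = 22.6, A = (-14.13, -26.52). ∠BAM = 75.9° gives AM at 19.10° from the x-axis; with |AM| = 16.0, M = (0.9875, -21.28). AM is perpendicular to MS, so MS runs at 109.1°; with |MS| = 19.3, S = (-5.328, -3.044). Then |BS| = |S − B| = 10.82.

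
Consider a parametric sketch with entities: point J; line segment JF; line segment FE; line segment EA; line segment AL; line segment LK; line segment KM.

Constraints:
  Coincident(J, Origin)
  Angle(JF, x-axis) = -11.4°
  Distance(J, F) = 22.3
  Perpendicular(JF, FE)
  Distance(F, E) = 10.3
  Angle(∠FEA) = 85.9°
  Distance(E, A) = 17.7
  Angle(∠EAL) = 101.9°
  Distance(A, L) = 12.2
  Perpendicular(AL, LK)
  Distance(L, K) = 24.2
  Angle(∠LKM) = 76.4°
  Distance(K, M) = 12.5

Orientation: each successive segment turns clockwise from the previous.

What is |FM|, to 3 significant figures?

6.98

J is at the origin; JF runs at -11.4° with length 22.3, so F = (21.9, -4.41). The perpendicularity gives FE at right angles to JF, so FE runs at -101°; with |FE| = 10.3, E = (19.8, -14.5). ∠FEA = 85.9° gives EA at 164° from the x-axis; with |EA| = 17.7, A = (2.77, -9.77). ∠EAL = 101.9° gives AL at 86.4° from the x-axis; with |AL| = 12.2, L = (3.53, 2.40). AL ⟂ LK, so LK runs at -3.60°; with |LK| = 24.2, K = (27.7, 0.882). ∠LKM = 76.4° gives KM at -107° from the x-axis; with |KM| = 12.5, M = (24.0, -11.1). Then |FM| = |M − F| = 6.98.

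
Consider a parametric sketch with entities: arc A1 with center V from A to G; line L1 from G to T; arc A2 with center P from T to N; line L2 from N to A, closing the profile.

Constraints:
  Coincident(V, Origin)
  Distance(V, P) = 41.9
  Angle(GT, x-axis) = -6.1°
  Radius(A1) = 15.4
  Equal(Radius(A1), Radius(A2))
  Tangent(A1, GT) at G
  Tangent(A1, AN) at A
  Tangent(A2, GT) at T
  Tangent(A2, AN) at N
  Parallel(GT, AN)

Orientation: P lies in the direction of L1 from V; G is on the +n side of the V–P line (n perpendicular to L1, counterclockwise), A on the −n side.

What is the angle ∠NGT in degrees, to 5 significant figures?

36.319°

The slot axis is L1's direction at -6.1°, so u = (cos -6.1°, sin -6.1°) = (0.99434, -0.10626) and n = (−sin -6.1°, cos -6.1°) = (0.10626, 0.99434). V is at the origin and P lies 41.9 along u from V, so P = 41.9·u = (41.663, -4.4525). Tangency of A1 to both parallel lines with radius 15.4 puts G and A at V ± 15.4·n: G = (1.6365, 15.313), A = (-1.6365, -15.313). Equal radii place T and N the same way about P: T = P + 15.4·n = (43.299, 10.860), N = P − 15.4·n = (40.026, -19.765). Then cos ∠NGT = GN·GT / (|GN||GT|), giving 36.319°.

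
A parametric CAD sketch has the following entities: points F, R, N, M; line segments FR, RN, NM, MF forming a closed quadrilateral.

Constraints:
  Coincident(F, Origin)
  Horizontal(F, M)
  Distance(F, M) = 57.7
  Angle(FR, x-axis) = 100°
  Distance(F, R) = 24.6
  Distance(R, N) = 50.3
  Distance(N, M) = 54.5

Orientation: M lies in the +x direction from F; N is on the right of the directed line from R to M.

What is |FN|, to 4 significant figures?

25.90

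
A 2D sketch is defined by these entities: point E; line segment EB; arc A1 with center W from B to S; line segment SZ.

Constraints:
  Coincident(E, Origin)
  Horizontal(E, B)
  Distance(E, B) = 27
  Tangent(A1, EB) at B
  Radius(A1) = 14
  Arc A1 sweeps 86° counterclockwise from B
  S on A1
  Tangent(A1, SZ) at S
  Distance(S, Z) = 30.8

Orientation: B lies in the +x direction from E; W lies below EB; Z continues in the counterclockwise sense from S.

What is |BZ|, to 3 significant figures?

46.6

On A1, B sits at bearing 90° from W; an 86° counterclockwise sweep puts S at bearing 176°, so S = W + 14.0·(cos 176°, sin 176°) = (13.0, -13.0). Tangency of A1 to SZ means the radius WS is perpendicular to SZ, so SZ runs along (−sin 176°, cos 176°); with |SZ| = 30.8, Z = (10.9, -43.7). Then |BZ| = |Z − B| = 46.6.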